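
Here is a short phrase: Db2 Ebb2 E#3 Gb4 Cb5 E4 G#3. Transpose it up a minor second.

A minor second up from Db2 gives Ebb2.
Ebb2: a second up reaches F, and 1 semitone makes it Fbb2.
E#3 up a minor second is F#3.
Gb4 up a minor second is Abb4.
Cb5: a second up reaches D, and 1 semitone makes it Dbb5.
A minor second up from E4 gives F4.
A minor second up from G#3 gives A3.

Ebb2 Fbb2 F#3 Abb4 Dbb5 F4 A3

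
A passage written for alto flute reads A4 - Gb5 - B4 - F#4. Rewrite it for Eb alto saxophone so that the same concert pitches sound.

First find concert pitch: the alto flute sounds a perfect fourth below written, so A4 Gb5 B4 F#4 sounds E4 Db5 F#4 C#4.
Then write for Eb alto saxophone: it sounds a major sixth below written, so the part must be a major sixth above concert.
E4 → C#5
Db5 → Bb5
F#4 → D#5
C#4 → A#4

C#5 Bb5 D#5 A#4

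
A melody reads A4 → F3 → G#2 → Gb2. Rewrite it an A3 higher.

A4 -> C##5
F3 -> A#3
G#2 -> B##2
Gb2 -> B2

C##5 A#3 B##2 B2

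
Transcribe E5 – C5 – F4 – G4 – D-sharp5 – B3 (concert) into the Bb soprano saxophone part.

F#5 D5 G4 A4 E#5 C#4

The Bb soprano saxophone sounds a major second below written, so the written part must be a major second above concert — transpose each note up.
E5 becomes F#5
C5 becomes D5
F4 becomes G4
G4 becomes A4
D#5 becomes E#5
B3 becomes C#4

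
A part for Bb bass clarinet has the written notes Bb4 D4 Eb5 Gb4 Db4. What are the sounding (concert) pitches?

Ab3 C3 Db4 Fb3 Cb3

The Bb bass clarinet sounds a major ninth below written, so transpose each written note down a major ninth.
Bb4 to Ab3
D4 to C3
Eb5 to Db4
Gb4 to Fb3
Db4 to Cb3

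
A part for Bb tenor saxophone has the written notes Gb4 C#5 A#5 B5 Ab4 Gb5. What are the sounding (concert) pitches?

Fb3 B3 G#4 A4 Gb3 Fb4

Written C4 on the Bb tenor saxophone sounds as Bb2, a major ninth lower; apply that shift to every note.
Gb4 → Fb3
C#5 → B3
A#5 → G#4
B5 → A4
Ab4 → Gb3
Gb5 → Fb4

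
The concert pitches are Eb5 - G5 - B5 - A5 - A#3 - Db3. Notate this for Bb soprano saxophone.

The Bb soprano saxophone sounds a major second below written, so the written part must be a major second above concert — transpose each note up.
Eb5 becomes F5
G5 becomes A5
B5 becomes C#6
A5 becomes B5
A#3 becomes B#3
Db3 becomes Eb3

F5 A5 C#6 B5 B#3 Eb3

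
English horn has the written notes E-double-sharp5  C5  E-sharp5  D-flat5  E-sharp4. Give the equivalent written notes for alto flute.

D##5 Bb4 D#5 Cb5 D#4

First find concert pitch: the English horn sounds a perfect fifth below written, so E-double-sharp5 C5 E-sharp5 D-flat5 E-sharp4 sounds A##4 F4 A#4 Gb4 A#3.
Then write for alto flute: it sounds a perfect fourth below written, so the part must be a perfect fourth above concert.
A##4 → D##5
F4 → Bb4
A#4 → D#5
Gb4 → Cb5
A#3 → D#4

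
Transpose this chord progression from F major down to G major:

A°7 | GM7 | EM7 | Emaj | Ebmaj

B°7 AM7 F#M7 F#maj Fmaj

F major down to G major is a minor seventh; each chord root moves by that interval while the quality stays the same.
A°7: root A down a minor seventh → B, giving B°7.
GM7: root G down a minor seventh → A, giving AM7.
EM7: root E down a minor seventh → F#, giving F#M7.
Emaj: root E down a minor seventh → F#, giving F#maj.
Ebmaj: root Eb down a minor seventh → F, giving Fmaj.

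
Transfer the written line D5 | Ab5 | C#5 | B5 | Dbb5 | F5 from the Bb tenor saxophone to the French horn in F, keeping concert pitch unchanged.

G4 Db5 F#4 E5 Gbb4 Bb4

First find concert pitch: the Bb tenor saxophone sounds a major ninth below written, so D5 Ab5 C#5 B5 Dbb5 F5 sounds C4 Gb4 B3 A4 Cbb4 Eb4.
Then write for French horn in F: it sounds a perfect fifth below written, so the part must be a perfect fifth above concert.
C4 → G4
Gb4 → Db5
B3 → F#4
A4 → E5
Cbb4 → Gbb4
Eb4 → Bb4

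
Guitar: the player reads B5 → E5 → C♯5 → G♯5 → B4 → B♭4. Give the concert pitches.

Written C4 on the guitar sounds as C3, a perfect octave lower; apply that shift to every note.
B5 becomes B4
E5 becomes E4
C#5 becomes C#4
G#5 becomes G#4
B4 becomes B3
Bb4 becomes Bb3

B4 E4 C#4 G#4 B3 Bb3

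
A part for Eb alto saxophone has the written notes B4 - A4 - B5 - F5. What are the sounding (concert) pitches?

Written C4 on the Eb alto saxophone sounds as Eb3, a major sixth lower; apply that shift to every note.
B4 -> D4
A4 -> C4
B5 -> D5
F5 -> Ab4

D4 C4 D5 Ab4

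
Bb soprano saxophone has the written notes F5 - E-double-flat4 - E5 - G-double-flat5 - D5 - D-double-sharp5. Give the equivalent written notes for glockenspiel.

Eb3 Dbb2 D3 Fbb3 C3 C##3

First find concert pitch: the Bb soprano saxophone sounds a major second below written, so F5 E-double-flat4 E5 G-double-flat5 D5 D-double-sharp5 sounds Eb5 Dbb4 D5 Fbb5 C5 C##5.
Then write for glockenspiel: it sounds a perfect fifteenth above written, so the part must be a perfect fifteenth below concert.
Eb5 → Eb3
Dbb4 → Dbb2
D5 → D3
Fbb5 → Fbb3
C5 → C3
C##5 → C##3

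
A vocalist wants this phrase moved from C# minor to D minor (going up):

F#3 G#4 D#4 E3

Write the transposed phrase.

G3 A4 E4 F3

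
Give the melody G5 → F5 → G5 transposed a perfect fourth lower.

G5 becomes D5
F5 becomes C5
G5 becomes D5

D5 C5 D5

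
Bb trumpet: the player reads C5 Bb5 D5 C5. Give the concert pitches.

Bb4 Ab5 C5 Bb4

The Bb trumpet sounds a major second below written, so transpose each written note down a major second.
C5 gives Bb4
Bb5 gives Ab5
D5 gives C5
C5 gives Bb4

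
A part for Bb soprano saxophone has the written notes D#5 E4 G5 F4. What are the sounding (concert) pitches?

C#5 D4 F5 Eb4

The Bb soprano saxophone sounds a major second below written, so transpose each written note down a major second.
D#5 becomes C#5
E4 becomes D4
G5 becomes F5
F4 becomes Eb4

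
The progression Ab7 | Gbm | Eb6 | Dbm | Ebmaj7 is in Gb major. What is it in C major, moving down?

D7 Cm A6 Gm Amaj7

Gb major down to C major is a diminished fifth; each chord root moves by that interval while the quality stays the same.
Ab7: root Ab down a diminished fifth → D, giving D7.
Gbm: root Gb down a diminished fifth → C, giving Cm.
Eb6: root Eb down a diminished fifth → A, giving A6.
Dbm: root Db down a diminished fifth → G, giving Gm.
Ebmaj7: root Eb down a diminished fifth → A, giving Amaj7.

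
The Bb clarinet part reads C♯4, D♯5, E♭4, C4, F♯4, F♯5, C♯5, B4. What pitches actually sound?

B3 C#5 Db4 Bb3 E4 E5 B4 A4

Written C4 on the Bb clarinet sounds as Bb3, a major second lower; apply that shift to every note.
C#4 gives B3
D#5 gives C#5
Eb4 gives Db4
C4 gives Bb3
F#4 gives E4
F#5 gives E5
C#5 gives B4
B4 gives A4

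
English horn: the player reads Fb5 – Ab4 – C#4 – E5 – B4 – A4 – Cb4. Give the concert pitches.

Bbb4 Db4 F#3 A4 E4 D4 Fb3

The English horn sounds a perfect fifth below written, so transpose each written note down a perfect fifth.
Fb5 -> Bbb4
Ab4 -> Db4
C#4 -> F#3
E5 -> A4
B4 -> E4
A4 -> D4
Cb4 -> Fb3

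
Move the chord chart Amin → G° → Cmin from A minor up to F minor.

A minor up to F minor is a minor sixth; each chord root moves by that interval while the quality stays the same.
Amin: root A up a minor sixth → F, giving Fmin.
G°: root G up a minor sixth → Eb, giving Eb°.
Cmin: root C up a minor sixth → Ab, giving Abmin.

Fmin Eb° Abmin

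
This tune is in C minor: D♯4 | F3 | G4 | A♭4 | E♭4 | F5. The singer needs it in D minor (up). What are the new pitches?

E#4 G3 A4 Bb4 F4 G5

C minor to D minor up is a major second, so every note moves up by that interval.
D#4 to E#4
F3 to G3
G4 to A4
Ab4 to Bb4
Eb4 to F4
F5 to G5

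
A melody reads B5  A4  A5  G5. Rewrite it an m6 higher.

B5 → G6
A4 → F5
A5 → F6
G5 → Eb6

G6 F5 F6 Eb6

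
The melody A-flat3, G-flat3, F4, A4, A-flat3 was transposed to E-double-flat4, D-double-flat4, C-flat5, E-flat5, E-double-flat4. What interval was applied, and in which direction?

From Ab3 to Ebb4 is 5 letter names — a fifth of some quality.
Ab3 to Ebb4 is 6 semitones, which makes it a diminished fifth; the second version is higher, so the direction is up.
Checking another pair — Ab3 → Ebb4 — gives the same interval.

up a diminished fifth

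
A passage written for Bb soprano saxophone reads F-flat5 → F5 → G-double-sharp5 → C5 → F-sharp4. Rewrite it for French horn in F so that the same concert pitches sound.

Bbb5 Bb5 C##6 F5 B4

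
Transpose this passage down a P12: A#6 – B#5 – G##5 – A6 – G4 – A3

D#5 E#4 C##4 D5 C3 D2

A#6 to D#5
B#5 to E#4
G##5 to C##4
A6 to D5
G4 to C3
A3 to D2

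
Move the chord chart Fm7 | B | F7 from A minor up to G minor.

Ebm7 A Eb7

A minor up to G minor is a minor seventh; each chord root moves by that interval while the quality stays the same.
Fm7: root F up a minor seventh → Eb, giving Ebm7.
B: root B up a minor seventh → A, giving A.
F7: root F up a minor seventh → Eb, giving Eb7.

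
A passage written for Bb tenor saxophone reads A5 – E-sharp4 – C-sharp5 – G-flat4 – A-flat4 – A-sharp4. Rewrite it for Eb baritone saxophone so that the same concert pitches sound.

E6 B#4 G#5 Db5 Eb5 E#5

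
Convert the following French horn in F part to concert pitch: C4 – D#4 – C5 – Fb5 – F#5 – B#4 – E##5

The French horn in F sounds a perfect fifth below written, so transpose each written note down a perfect fifth.
C4 -> F3
D#4 -> G#3
C5 -> F4
Fb5 -> Bbb4
F#5 -> B4
B#4 -> E#4
E##5 -> A##4

F3 G#3 F4 Bbb4 B4 E#4 A##4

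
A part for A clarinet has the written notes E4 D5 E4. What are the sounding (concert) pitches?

The A clarinet sounds a minor third below written, so transpose each written note down a minor third.
E4 gives C#4
D5 gives B4
E4 gives C#4

C#4 B4 C#4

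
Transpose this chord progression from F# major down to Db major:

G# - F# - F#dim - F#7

Eb Db Dbdim Db7

F# major down to Db major is an augmented third; each chord root moves by that interval while the quality stays the same.
G#: root G# down an augmented third → Eb, giving Eb.
F#: root F# down an augmented third → Db, giving Db.
F#dim: root F# down an augmented third → Db, giving Dbdim.
F#7: root F# down an augmented third → Db, giving Db7.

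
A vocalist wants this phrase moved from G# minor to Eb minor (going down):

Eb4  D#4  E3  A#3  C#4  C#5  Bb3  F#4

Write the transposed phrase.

Cbb4 Bb3 Cb3 F3 Ab3 Ab4 Gbb3 Db4

G# minor to Eb minor down is an augmented third, so every note moves down by that interval.
Eb4 to Cbb4
D#4 to Bb3
E3 to Cb3
A#3 to F3
C#4 to Ab3
C#5 to Ab4
Bb3 to Gbb3
F#4 to Db4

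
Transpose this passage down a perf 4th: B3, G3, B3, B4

F#3 D3 F#3 F#4

B3 to F#3
G3 to D3
B3 to F#3
B4 to F#4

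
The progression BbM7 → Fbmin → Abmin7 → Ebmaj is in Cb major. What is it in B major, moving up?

Cb major up to B major is an augmented seventh; each chord root moves by that interval while the quality stays the same.
BbM7: root Bb up an augmented seventh → A#, giving A#M7.
Fbmin: root Fb up an augmented seventh → E, giving Emin.
Abmin7: root Ab up an augmented seventh → G#, giving G#min7.
Ebmaj: root Eb up an augmented seventh → D#, giving D#maj.

A#M7 Emin G#min7 D#maj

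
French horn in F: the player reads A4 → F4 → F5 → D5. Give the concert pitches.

D4 Bb3 Bb4 G4

The French horn in F sounds a perfect fifth below written, so transpose each written note down a perfect fifth.
A4 gives D4
F4 gives Bb3
F5 gives Bb4
D5 gives G4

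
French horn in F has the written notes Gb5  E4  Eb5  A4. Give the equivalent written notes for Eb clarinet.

Ab4 F#3 F4 B3

First find concert pitch: the French horn in F sounds a perfect fifth below written, so Gb5 E4 Eb5 A4 sounds Cb5 A3 Ab4 D4.
Then write for Eb clarinet: it sounds a minor third above written, so the part must be a minor third below concert.
Cb5 → Ab4
A3 → F#3
Ab4 → F4
D4 → B3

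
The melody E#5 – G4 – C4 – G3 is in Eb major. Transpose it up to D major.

From Eb up to D is a major seventh; apply that to each pitch.
E#5 becomes D##6
G4 becomes F#5
C4 becomes B4
G3 becomes F#4

D##6 F#5 B4 F#4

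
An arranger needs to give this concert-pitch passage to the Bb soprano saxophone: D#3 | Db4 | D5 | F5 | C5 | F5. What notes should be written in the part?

E#3 Eb4 E5 G5 D5 G5

The Bb soprano saxophone sounds a major second below written, so the written part must be a major second above concert — transpose each note up.
D#3 to E#3
Db4 to Eb4
D5 to E5
F5 to G5
C5 to D5
F5 to G5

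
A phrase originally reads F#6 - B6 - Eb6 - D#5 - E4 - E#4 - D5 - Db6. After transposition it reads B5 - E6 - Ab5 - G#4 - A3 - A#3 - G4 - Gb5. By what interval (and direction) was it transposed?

down a perfect fifth

Take the first pair: F#6 → B5. F to B spans 5 letter names, so the interval is some kind of fifth.
B5 to F#6 is 7 semitones, which makes it a perfect fifth; the second version is lower, so the direction is down.
Checking another pair — Db6 → Gb5 — gives the same interval.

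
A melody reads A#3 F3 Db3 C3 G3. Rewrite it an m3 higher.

C#4 Ab3 Fb3 Eb3 Bb3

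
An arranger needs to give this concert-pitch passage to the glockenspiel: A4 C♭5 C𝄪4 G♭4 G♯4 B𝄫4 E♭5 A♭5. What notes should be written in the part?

A2 Cb3 C##2 Gb2 G#2 Bbb2 Eb3 Ab3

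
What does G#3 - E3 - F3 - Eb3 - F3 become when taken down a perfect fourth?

D#3 B2 C3 Bb2 C3

A perfect fourth down from G#3 gives D#3.
A perfect fourth down from E3 gives B2.
F3: a fourth down reaches C, and 5 semitones makes it C3.
A perfect fourth down from Eb3 gives Bb2.
A perfect fourth down from F3 gives C3.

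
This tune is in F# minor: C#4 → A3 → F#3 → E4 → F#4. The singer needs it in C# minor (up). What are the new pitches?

G#4 E4 C#4 B4 C#5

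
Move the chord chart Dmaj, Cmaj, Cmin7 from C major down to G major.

Amaj Gmaj Gmin7

C major down to G major is a perfect fourth; each chord root moves by that interval while the quality stays the same.
Dmaj: root D down a perfect fourth → A, giving Amaj.
Cmaj: root C down a perfect fourth → G, giving Gmaj.
Cmin7: root C down a perfect fourth → G, giving Gmin7.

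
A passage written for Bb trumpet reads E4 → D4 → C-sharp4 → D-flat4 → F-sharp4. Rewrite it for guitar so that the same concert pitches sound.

D5 C5 B4 Cb5 E5

First find concert pitch: the Bb trumpet sounds a major second below written, so E4 D4 C-sharp4 D-flat4 F-sharp4 sounds D4 C4 B3 Cb4 E4.
Then write for guitar: it sounds a perfect octave below written, so the part must be a perfect octave above concert.
D4 → D5
C4 → C5
B3 → B4
Cb4 → Cb5
E4 → E5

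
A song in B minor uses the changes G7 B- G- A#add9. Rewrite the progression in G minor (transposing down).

Eb7 G- Eb- F#add9

B minor down to G minor is a major third; each chord root moves by that interval while the quality stays the same.
G7: root G down a major third → Eb, giving Eb7.
B-: root B down a major third → G, giving G-.
G-: root G down a major third → Eb, giving Eb-.
A#add9: root A# down a major third → F#, giving F#add9.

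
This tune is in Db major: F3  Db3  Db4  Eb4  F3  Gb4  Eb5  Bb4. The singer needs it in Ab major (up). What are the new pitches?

From Db up to Ab is a perfect fifth; apply that to each pitch.
F3 → C4
Db3 → Ab3
Db4 → Ab4
Eb4 → Bb4
F3 → C4
Gb4 → Db5
Eb5 → Bb5
Bb4 → F5

C4 Ab3 Ab4 Bb4 C4 Db5 Bb5 F5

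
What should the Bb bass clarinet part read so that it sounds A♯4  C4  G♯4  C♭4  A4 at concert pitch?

B#5 D5 A#5 Db5 B5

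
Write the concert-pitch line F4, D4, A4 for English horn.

C5 A4 E5

Written C4 sounds as F3 on the English horn, so concert pitches are written a perfect fifth up.
F4 gives C5
D4 gives A4
A4 gives E5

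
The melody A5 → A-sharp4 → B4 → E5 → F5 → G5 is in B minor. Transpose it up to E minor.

B minor to E minor up is a perfect fourth, so every note moves up by that interval.
A5 gives D6
A#4 gives D#5
B4 gives E5
E5 gives A5
F5 gives Bb5
G5 gives C6

D6 D#5 E5 A5 Bb5 C6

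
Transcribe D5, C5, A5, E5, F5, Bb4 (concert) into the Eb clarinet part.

The Eb clarinet sounds a minor third above written, so the written part must be a minor third below concert — transpose each note down.
D5 becomes B4
C5 becomes A4
A5 becomes F#5
E5 becomes C#5
F5 becomes D5
Bb4 becomes G4

B4 A4 F#5 C#5 D5 G4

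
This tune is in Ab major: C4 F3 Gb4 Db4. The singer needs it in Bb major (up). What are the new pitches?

D4 G3 Ab4 Eb4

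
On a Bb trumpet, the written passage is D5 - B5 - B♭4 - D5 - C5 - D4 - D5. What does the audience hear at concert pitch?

C5 A5 Ab4 C5 Bb4 C4 C5

The Bb trumpet sounds a major second below written, so transpose each written note down a major second.
D5 to C5
B5 to A5
Bb4 to Ab4
D5 to C5
C5 to Bb4
D4 to C4
D5 to C5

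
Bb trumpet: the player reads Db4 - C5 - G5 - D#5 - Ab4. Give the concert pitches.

Cb4 Bb4 F5 C#5 Gb4

The Bb trumpet sounds a major second below written, so transpose each written note down a major second.
Db4 -> Cb4
C5 -> Bb4
G5 -> F5
D#5 -> C#5
Ab4 -> Gb4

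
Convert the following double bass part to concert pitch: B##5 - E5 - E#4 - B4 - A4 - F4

Written C4 on the double bass sounds as C3, a perfect octave lower; apply that shift to every note.
B##5 gives B##4
E5 gives E4
E#4 gives E#3
B4 gives B3
A4 gives A3
F4 gives F3

B##4 E4 E#3 B3 A3 F3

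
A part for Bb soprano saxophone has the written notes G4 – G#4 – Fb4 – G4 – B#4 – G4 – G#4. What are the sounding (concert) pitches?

Written C4 on the Bb soprano saxophone sounds as Bb3, a major second lower; apply that shift to every note.
G4 → F4
G#4 → F#4
Fb4 → Ebb4
G4 → F4
B#4 → A#4
G4 → F4
G#4 → F#4

F4 F#4 Ebb4 F4 A#4 F4 F#4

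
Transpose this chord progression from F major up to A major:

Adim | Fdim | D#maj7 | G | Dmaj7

F major up to A major is a major third; each chord root moves by that interval while the quality stays the same.
Adim: root A up a major third → C#, giving C#dim.
Fdim: root F up a major third → A, giving Adim.
D#maj7: root D# up a major third → F##, giving F##maj7.
G: root G up a major third → B, giving B.
Dmaj7: root D up a major third → F#, giving F#maj7.

C#dim Adim F##maj7 B F#maj7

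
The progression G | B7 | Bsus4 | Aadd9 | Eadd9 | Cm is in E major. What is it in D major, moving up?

E major up to D major is a minor seventh; each chord root moves by that interval while the quality stays the same.
G: root G up a minor seventh → F, giving F.
B7: root B up a minor seventh → A, giving A7.
Bsus4: root B up a minor seventh → A, giving Asus4.
Aadd9: root A up a minor seventh → G, giving Gadd9.
Eadd9: root E up a minor seventh → D, giving Dadd9.
Cm: root C up a minor seventh → Bb, giving Bbm.

F A7 Asus4 Gadd9 Dadd9 Bbm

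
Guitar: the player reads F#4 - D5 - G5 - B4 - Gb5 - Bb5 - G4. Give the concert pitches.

F#3 D4 G4 B3 Gb4 Bb4 G3

Written C4 on the guitar sounds as C3, a perfect octave lower; apply that shift to every note.
F#4 -> F#3
D5 -> D4
G5 -> G4
B4 -> B3
Gb5 -> Gb4
Bb5 -> Bb4
G4 -> G3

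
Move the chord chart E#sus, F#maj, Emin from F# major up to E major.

D#sus Emaj Dmin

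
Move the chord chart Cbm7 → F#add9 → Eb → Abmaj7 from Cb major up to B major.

Bm7 E##add9 D# G#maj7

Cb major up to B major is an augmented seventh; each chord root moves by that interval while the quality stays the same.
Cbm7: root Cb up an augmented seventh → B, giving Bm7.
F#add9: root F# up an augmented seventh → E##, giving E##add9.
Eb: root Eb up an augmented seventh → D#, giving D#.
Abmaj7: root Ab up an augmented seventh → G#, giving G#maj7.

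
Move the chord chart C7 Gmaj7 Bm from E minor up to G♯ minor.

E7 Bmaj7 D#m

E minor up to G♯ minor is a major third; each chord root moves by that interval while the quality stays the same.
C7: root C up a major third → E, giving E7.
Gmaj7: root G up a major third → B, giving Bmaj7.
Bm: root B up a major third → D#, giving D#m.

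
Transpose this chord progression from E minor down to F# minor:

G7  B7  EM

A7 C#7 F#M

E minor down to F# minor is a minor seventh; each chord root moves by that interval while the quality stays the same.
G7: root G down a minor seventh → A, giving A7.
B7: root B down a minor seventh → C#, giving C#7.
EM: root E down a minor seventh → F#, giving F#M.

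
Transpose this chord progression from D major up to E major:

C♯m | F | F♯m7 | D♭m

D#m G G#m7 Ebm

D major up to E major is a major second; each chord root moves by that interval while the quality stays the same.
C♯m: root C♯ up a major second → D#, giving D#m.
F: root F up a major second → G, giving G.
F♯m7: root F♯ up a major second → G#, giving G#m7.
D♭m: root D♭ up a major second → Eb, giving Ebm.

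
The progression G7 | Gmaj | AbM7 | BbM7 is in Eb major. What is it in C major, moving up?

Eb major up to C major is a major sixth; each chord root moves by that interval while the quality stays the same.
G7: root G up a major sixth → E, giving E7.
Gmaj: root G up a major sixth → E, giving Emaj.
AbM7: root Ab up a major sixth → F, giving FM7.
BbM7: root Bb up a major sixth → G, giving GM7.

E7 Emaj FM7 GM7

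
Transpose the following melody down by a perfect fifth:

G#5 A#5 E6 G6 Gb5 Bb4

C#5 D#5 A5 C6 Cb5 Eb4

G#5 -> C#5
A#5 -> D#5
E6 -> A5
G6 -> C6
Gb5 -> Cb5
Bb4 -> Eb4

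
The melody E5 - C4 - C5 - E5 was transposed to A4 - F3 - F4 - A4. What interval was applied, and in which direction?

From E5 to A4 is 5 letter names — a fifth of some quality.
A4 to E5 is 7 semitones, which makes it a perfect fifth; the second version is lower, so the direction is down.
Checking another pair — E5 → A4 — gives the same interval.

down a perfect fifth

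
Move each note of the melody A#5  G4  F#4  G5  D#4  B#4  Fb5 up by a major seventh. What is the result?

G##6 F#5 E#5 F#6 C##5 A##5 Eb6

A major seventh up from A#5 gives G##6.
A major seventh up from G4 gives F#5.
A major seventh up from F#4 gives E#5.
G5: a seventh up reaches F, and 11 semitones makes it F#6.
D#4 up a major seventh is C##5.
B#4: a seventh up reaches A, and 11 semitones makes it A##5.
Fb5: a seventh up reaches E, and 11 semitones makes it Eb6.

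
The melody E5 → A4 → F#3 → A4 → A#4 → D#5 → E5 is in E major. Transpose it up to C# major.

C#6 F#5 D#4 F#5 F##5 B#5 C#6

From E up to C# is a major sixth; apply that to each pitch.
E5 gives C#6
A4 gives F#5
F#3 gives D#4
A4 gives F#5
A#4 gives F##5
D#5 gives B#5
E5 gives C#6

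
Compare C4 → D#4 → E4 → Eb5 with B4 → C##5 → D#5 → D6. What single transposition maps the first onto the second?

up a major seventh

Take the first pair: C4 → B4. C to B spans 7 letter names, so the interval is some kind of seventh.
C4 to B4 is 11 semitones, which makes it a major seventh; the second version is higher, so the direction is up.
Checking another pair — Eb5 → D6 — gives the same interval.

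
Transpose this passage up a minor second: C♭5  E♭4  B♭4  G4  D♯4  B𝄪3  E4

Dbb5 Fb4 Cb5 Ab4 E4 C##4 F4

Cb5 up a minor second is Dbb5.
Eb4: a second up reaches F, and 1 semitone makes it Fb4.
Bb4: a second up reaches C, and 1 semitone makes it Cb5.
G4 up a minor second is Ab4.
D#4 up a minor second is E4.
A minor second up from B##3 gives C##4.
E4 up a minor second is F4.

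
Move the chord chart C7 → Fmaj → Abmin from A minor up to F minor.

Ab7 Dbmaj Fbmin

A minor up to F minor is a minor sixth; each chord root moves by that interval while the quality stays the same.
C7: root C up a minor sixth → Ab, giving Ab7.
Fmaj: root F up a minor sixth → Db, giving Dbmaj.
Abmin: root Ab up a minor sixth → Fb, giving Fbmin.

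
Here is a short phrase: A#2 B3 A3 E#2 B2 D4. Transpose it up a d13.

A#2 gives F4
B3 gives Gb5
A3 gives Fb5
E#2 gives C4
B2 gives Gb4
D4 gives Bbb5

F4 Gb5 Fb5 C4 Gb4 Bbb5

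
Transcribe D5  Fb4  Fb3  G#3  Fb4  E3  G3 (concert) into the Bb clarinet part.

Written C4 sounds as Bb3 on the Bb clarinet, so concert pitches are written a major second up.
D5 gives E5
Fb4 gives Gb4
Fb3 gives Gb3
G#3 gives A#3
Fb4 gives Gb4
E3 gives F#3
G3 gives A3

E5 Gb4 Gb3 A#3 Gb4 F#3 A3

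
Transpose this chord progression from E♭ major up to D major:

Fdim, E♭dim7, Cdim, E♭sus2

E♭ major up to D major is a major seventh; each chord root moves by that interval while the quality stays the same.
Fdim: root F up a major seventh → E, giving Edim.
E♭dim7: root E♭ up a major seventh → D, giving Ddim7.
Cdim: root C up a major seventh → B, giving Bdim.
E♭sus2: root E♭ up a major seventh → D, giving Dsus2.

Edim Ddim7 Bdim Dsus2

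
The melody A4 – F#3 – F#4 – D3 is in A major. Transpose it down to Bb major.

Bb3 G2 G3 Eb2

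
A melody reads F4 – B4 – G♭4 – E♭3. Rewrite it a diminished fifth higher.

F4 up a diminished fifth is Cb5.
A diminished fifth up from B4 gives F5.
Gb4: a fifth up reaches D, and 6 semitones makes it Dbb5.
Eb3 up a diminished fifth is Bbb3.

Cb5 F5 Dbb5 Bbb3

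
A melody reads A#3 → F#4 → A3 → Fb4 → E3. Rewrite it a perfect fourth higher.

A perfect fourth up from A#3 gives D#4.
A perfect fourth up from F#4 gives B4.
A3: a fourth up reaches D, and 5 semitones makes it D4.
Fb4 up a perfect fourth is Bbb4.
E3 up a perfect fourth is A3.

D#4 B4 D4 Bbb4 A3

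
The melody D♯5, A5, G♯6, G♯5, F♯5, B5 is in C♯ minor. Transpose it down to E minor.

C♯ minor to E minor down is a major sixth, so every note moves down by that interval.
D#5 -> F#4
A5 -> C5
G#6 -> B5
G#5 -> B4
F#5 -> A4
B5 -> D5

F#4 C5 B5 B4 A4 D5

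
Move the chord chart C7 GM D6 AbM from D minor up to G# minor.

D minor up to G# minor is an augmented fourth; each chord root moves by that interval while the quality stays the same.
C7: root C up an augmented fourth → F#, giving F#7.
GM: root G up an augmented fourth → C#, giving C#M.
D6: root D up an augmented fourth → G#, giving G#6.
AbM: root Ab up an augmented fourth → D, giving DM.

F#7 C#M G#6 DM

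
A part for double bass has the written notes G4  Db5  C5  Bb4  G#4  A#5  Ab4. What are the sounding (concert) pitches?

G3 Db4 C4 Bb3 G#3 A#4 Ab3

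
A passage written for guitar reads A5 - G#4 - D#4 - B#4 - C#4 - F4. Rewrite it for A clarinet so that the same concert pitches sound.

C5 B3 F#3 D#4 E3 Ab3

First find concert pitch: the guitar sounds a perfect octave below written, so A5 G#4 D#4 B#4 C#4 F4 sounds A4 G#3 D#3 B#3 C#3 F3.
Then write for A clarinet: it sounds a minor third below written, so the part must be a minor third above concert.
A4 → C5
G#3 → B3
D#3 → F#3
B#3 → D#4
C#3 → E3
F3 → Ab3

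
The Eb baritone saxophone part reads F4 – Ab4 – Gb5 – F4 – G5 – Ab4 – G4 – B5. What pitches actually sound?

Ab2 Cb3 Bbb3 Ab2 Bb3 Cb3 Bb2 D4

Written C4 on the Eb baritone saxophone sounds as Eb2, a major thirteenth lower; apply that shift to every note.
F4 → Ab2
Ab4 → Cb3
Gb5 → Bbb3
F4 → Ab2
G5 → Bb3
Ab4 → Cb3
G4 → Bb2
B5 → D4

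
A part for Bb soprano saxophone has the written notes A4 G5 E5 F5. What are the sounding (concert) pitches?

G4 F5 D5 Eb5

The Bb soprano saxophone sounds a major second below written, so transpose each written note down a major second.
A4 becomes G4
G5 becomes F5
E5 becomes D5
F5 becomes Eb5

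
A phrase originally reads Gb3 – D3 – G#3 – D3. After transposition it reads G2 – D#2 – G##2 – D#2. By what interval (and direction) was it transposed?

Take the first pair: Gb3 → G2. G to G spans 8 letter names, so the interval is some kind of octave.
G2 to Gb3 is 11 semitones, which makes it a diminished octave; the second version is lower, so the direction is down.
Checking another pair — D3 → D#2 — gives the same interval.

down a diminished octave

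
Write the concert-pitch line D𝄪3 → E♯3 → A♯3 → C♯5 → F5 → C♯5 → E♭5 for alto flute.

G##3 A#3 D#4 F#5 Bb5 F#5 Ab5

Written C4 sounds as G3 on the alto flute, so concert pitches are written a perfect fourth up.
D##3 becomes G##3
E#3 becomes A#3
A#3 becomes D#4
C#5 becomes F#5
F5 becomes Bb5
C#5 becomes F#5
Eb5 becomes Ab5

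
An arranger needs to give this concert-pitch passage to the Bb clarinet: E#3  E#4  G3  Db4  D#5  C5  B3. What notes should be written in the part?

The Bb clarinet sounds a major second below written, so the written part must be a major second above concert — transpose each note up.
E#3 → F##3
E#4 → F##4
G3 → A3
Db4 → Eb4
D#5 → E#5
C5 → D5
B3 → C#4

F##3 F##4 A3 Eb4 E#5 D5 C#4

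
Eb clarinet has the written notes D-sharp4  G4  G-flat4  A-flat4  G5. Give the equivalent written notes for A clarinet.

A4 Db5 Dbb5 Ebb5 Db6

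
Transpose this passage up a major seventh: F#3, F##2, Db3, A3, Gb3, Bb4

E#4 E##3 C4 G#4 F4 A5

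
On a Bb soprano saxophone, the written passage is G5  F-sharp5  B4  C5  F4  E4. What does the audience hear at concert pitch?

The Bb soprano saxophone sounds a major second below written, so transpose each written note down a major second.
G5 to F5
F#5 to E5
B4 to A4
C5 to Bb4
F4 to Eb4
E4 to D4

F5 E5 A4 Bb4 Eb4 D4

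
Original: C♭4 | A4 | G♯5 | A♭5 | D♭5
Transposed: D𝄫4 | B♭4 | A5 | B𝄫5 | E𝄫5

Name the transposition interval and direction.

From Cb4 to Dbb4 is 2 letter names — a second of some quality.
Cb4 to Dbb4 is 1 semitone, which makes it a minor second; the second version is higher, so the direction is up.
Checking another pair — Db5 → Ebb5 — gives the same interval.

up a minor second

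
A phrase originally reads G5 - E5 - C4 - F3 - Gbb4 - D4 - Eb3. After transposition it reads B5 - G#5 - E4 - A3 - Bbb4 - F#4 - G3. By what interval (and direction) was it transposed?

up a major third

From G5 to B5 is 3 letter names — a third of some quality.
G5 to B5 is 4 semitones, which makes it a major third; the second version is higher, so the direction is up.
Checking another pair — Eb3 → G3 — gives the same interval.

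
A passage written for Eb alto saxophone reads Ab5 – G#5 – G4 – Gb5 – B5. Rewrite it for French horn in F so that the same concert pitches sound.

First find concert pitch: the Eb alto saxophone sounds a major sixth below written, so Ab5 G#5 G4 Gb5 B5 sounds Cb5 B4 Bb3 Bbb4 D5.
Then write for French horn in F: it sounds a perfect fifth below written, so the part must be a perfect fifth above concert.
Cb5 → Gb5
B4 → F#5
Bb3 → F4
Bbb4 → Fb5
D5 → A5

Gb5 F#5 F4 Fb5 A5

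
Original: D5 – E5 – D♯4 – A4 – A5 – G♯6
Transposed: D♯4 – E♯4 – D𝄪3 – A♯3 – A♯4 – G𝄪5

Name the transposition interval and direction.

down a diminished octave

Take the first pair: D5 → D#4. D to D spans 8 letter names, so the interval is some kind of octave.
D#4 to D5 is 11 semitones, which makes it a diminished octave; the second version is lower, so the direction is down.
Checking another pair — G#6 → G##5 — gives the same interval.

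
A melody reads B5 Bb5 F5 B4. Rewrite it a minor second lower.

A#5 A5 E5 A#4

B5: a second down reaches A, and 1 semitone makes it A#5.
A minor second down from Bb5 gives A5.
F5: a second down reaches E, and 1 semitone makes it E5.
B4 down a minor second is A#4.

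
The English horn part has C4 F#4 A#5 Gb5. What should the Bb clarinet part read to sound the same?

G3 C#4 E#5 Db5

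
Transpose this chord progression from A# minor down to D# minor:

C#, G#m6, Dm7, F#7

F# C#m6 Gm7 B7

A# minor down to D# minor is a perfect fifth; each chord root moves by that interval while the quality stays the same.
C#: root C# down a perfect fifth → F#, giving F#.
G#m6: root G# down a perfect fifth → C#, giving C#m6.
Dm7: root D down a perfect fifth → G, giving Gm7.
F#7: root F# down a perfect fifth → B, giving B7.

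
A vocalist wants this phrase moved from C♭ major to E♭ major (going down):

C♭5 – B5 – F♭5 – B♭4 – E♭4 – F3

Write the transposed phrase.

Eb4 D#5 Ab4 D4 G3 A2

C♭ major to E♭ major down is a minor sixth, so every note moves down by that interval.
Cb5 -> Eb4
B5 -> D#5
Fb5 -> Ab4
Bb4 -> D4
Eb4 -> G3
F3 -> A2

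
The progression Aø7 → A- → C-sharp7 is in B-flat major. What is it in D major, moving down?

C#ø7 C#- E#7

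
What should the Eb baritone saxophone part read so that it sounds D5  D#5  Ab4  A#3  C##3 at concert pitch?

B6 B#6 F6 F##5 A##4

The Eb baritone saxophone sounds a major thirteenth below written, so the written part must be a major thirteenth above concert — transpose each note up.
D5 -> B6
D#5 -> B#6
Ab4 -> F6
A#3 -> F##5
C##3 -> A##4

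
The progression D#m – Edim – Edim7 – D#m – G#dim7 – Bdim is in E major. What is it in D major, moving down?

E major down to D major is a major second; each chord root moves by that interval while the quality stays the same.
D#m: root D# down a major second → C#, giving C#m.
Edim: root E down a major second → D, giving Ddim.
Edim7: root E down a major second → D, giving Ddim7.
D#m: root D# down a major second → C#, giving C#m.
G#dim7: root G# down a major second → F#, giving F#dim7.
Bdim: root B down a major second → A, giving Adim.

C#m Ddim Ddim7 C#m F#dim7 Adim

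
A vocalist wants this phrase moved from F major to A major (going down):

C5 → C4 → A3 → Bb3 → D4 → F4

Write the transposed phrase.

F major to A major down is a minor sixth, so every note moves down by that interval.
C5 gives E4
C4 gives E3
A3 gives C#3
Bb3 gives D3
D4 gives F#3
F4 gives A3

E4 E3 C#3 D3 F#3 A3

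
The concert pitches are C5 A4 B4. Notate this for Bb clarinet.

D5 B4 C#5

Written C4 sounds as Bb3 on the Bb clarinet, so concert pitches are written a major second up.
C5 -> D5
A4 -> B4
B4 -> C#5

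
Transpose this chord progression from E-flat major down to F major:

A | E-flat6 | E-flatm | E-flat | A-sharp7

E-flat major down to F major is a minor seventh; each chord root moves by that interval while the quality stays the same.
A: root A down a minor seventh → B, giving B.
E-flat6: root E-flat down a minor seventh → F, giving F6.
E-flatm: root E-flat down a minor seventh → F, giving Fm.
E-flat: root E-flat down a minor seventh → F, giving F.
A-sharp7: root A-sharp down a minor seventh → B#, giving B#7.

B F6 Fm F B#7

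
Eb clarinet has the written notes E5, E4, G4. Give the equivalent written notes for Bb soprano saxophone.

A5 A4 C5

First find concert pitch: the Eb clarinet sounds a minor third above written, so E5 E4 G4 sounds G5 G4 Bb4.
Then write for Bb soprano saxophone: it sounds a major second below written, so the part must be a major second above concert.
G5 → A5
G4 → A4
Bb4 → C5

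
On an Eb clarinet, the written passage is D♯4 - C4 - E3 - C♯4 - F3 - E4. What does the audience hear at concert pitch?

F#4 Eb4 G3 E4 Ab3 G4

The Eb clarinet sounds a minor third above written, so transpose each written note up a minor third.
D#4 → F#4
C4 → Eb4
E3 → G3
C#4 → E4
F3 → Ab3
E4 → G4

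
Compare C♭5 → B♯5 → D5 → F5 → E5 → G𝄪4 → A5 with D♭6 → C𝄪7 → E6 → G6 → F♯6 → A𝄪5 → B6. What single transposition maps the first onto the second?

up a major ninth

From Cb5 to Db6 is 9 letter names — a ninth of some quality.
Cb5 to Db6 is 14 semitones, which makes it a major ninth; the second version is higher, so the direction is up.
Checking another pair — A5 → B6 — gives the same interval.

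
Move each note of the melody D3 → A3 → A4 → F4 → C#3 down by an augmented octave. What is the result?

Db2 Ab2 Ab3 Fb3 C2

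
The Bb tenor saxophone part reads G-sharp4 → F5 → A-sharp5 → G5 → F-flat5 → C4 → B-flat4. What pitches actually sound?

The Bb tenor saxophone sounds a major ninth below written, so transpose each written note down a major ninth.
G#4 to F#3
F5 to Eb4
A#5 to G#4
G5 to F4
Fb5 to Ebb4
C4 to Bb2
Bb4 to Ab3

F#3 Eb4 G#4 F4 Ebb4 Bb2 Ab3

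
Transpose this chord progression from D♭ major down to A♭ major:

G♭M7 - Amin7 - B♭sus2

D♭ major down to A♭ major is a perfect fourth; each chord root moves by that interval while the quality stays the same.
G♭M7: root G♭ down a perfect fourth → Db, giving DbM7.
Amin7: root A down a perfect fourth → E, giving Emin7.
B♭sus2: root B♭ down a perfect fourth → F, giving Fsus2.

DbM7 Emin7 Fsus2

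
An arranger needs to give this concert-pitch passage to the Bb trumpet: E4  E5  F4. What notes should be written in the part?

The Bb trumpet sounds a major second below written, so the written part must be a major second above concert — transpose each note up.
E4 to F#4
E5 to F#5
F4 to G4

F#4 F#5 G4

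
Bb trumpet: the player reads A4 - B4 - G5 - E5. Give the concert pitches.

G4 A4 F5 D5

The Bb trumpet sounds a major second below written, so transpose each written note down a major second.
A4 becomes G4
B4 becomes A4
G5 becomes F5
E5 becomes D5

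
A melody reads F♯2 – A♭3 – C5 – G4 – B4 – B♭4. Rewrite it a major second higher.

G#2 Bb3 D5 A4 C#5 C5

A major second up from F#2 gives G#2.
Ab3: a second up reaches B, and 2 semitones makes it Bb3.
A major second up from C5 gives D5.
A major second up from G4 gives A4.
B4: a second up reaches C, and 2 semitones makes it C#5.
A major second up from Bb4 gives C5.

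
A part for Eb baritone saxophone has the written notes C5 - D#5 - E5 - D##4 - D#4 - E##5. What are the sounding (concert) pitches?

Written C4 on the Eb baritone saxophone sounds as Eb2, a major thirteenth lower; apply that shift to every note.
C5 to Eb3
D#5 to F#3
E5 to G3
D##4 to F##2
D#4 to F#2
E##5 to G##3

Eb3 F#3 G3 F##2 F#2 G##3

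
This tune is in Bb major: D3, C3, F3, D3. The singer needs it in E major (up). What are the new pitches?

G#3 F#3 B3 G#3

Bb major to E major up is an augmented fourth, so every note moves up by that interval.
D3 becomes G#3
C3 becomes F#3
F3 becomes B3
D3 becomes G#3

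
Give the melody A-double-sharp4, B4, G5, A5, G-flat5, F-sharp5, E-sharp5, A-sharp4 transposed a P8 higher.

A##5 B5 G6 A6 Gb6 F#6 E#6 A#5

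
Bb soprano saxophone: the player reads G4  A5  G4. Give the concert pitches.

F4 G5 F4

The Bb soprano saxophone sounds a major second below written, so transpose each written note down a major second.
G4 to F4
A5 to G5
G4 to F4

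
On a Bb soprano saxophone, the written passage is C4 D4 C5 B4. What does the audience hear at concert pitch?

Bb3 C4 Bb4 A4

The Bb soprano saxophone sounds a major second below written, so transpose each written note down a major second.
C4 -> Bb3
D4 -> C4
C5 -> Bb4
B4 -> A4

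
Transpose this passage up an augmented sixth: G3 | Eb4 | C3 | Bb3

G3 → E#4
Eb4 → C#5
C3 → A#3
Bb3 → G#4

E#4 C#5 A#3 G#4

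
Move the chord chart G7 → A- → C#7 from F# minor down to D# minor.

E7 F#- A#7

F# minor down to D# minor is a minor third; each chord root moves by that interval while the quality stays the same.
G7: root G down a minor third → E, giving E7.
A-: root A down a minor third → F#, giving F#-.
C#7: root C# down a minor third → A#, giving A#7.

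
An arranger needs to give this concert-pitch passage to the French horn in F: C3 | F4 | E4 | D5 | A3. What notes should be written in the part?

G3 C5 B4 A5 E4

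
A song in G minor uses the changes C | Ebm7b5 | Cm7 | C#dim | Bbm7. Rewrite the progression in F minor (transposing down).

Bb Dbm7b5 Bbm7 Bdim Abm7

G minor down to F minor is a major second; each chord root moves by that interval while the quality stays the same.
C: root C down a major second → Bb, giving Bb.
Ebm7b5: root Eb down a major second → Db, giving Dbm7b5.
Cm7: root C down a major second → Bb, giving Bbm7.
C#dim: root C# down a major second → B, giving Bdim.
Bbm7: root Bb down a major second → Ab, giving Abm7.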